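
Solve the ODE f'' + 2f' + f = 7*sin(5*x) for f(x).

f = -42*sin(5*x)/169 - 35*cos(5*x)/338 + C1*exp(-x) + C2*x*exp(-x)

Characteristic equation r² + 2r + 1 = 0 has discriminant (2)² - 4·(1) = 0, so r = -1 is a repeated root.
Hence f_h = (C1 + C2*x)*exp(-x).
Try f_p = A*cos(5*x) + B*sin(5*x). Substituting and equating the coefficients of cos(5x) and sin(5x) gives A = -35/338, B = -42/169, so f_p = -42*sin(5*x)/169 - 35*cos(5*x)/338.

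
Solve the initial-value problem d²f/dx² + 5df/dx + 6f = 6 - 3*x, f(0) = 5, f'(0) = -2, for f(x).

Characteristic equation r² + 5r + 6 = 0 factors as (r + 3)(r + 2) = 0, so r = -3, -2.
Hence f_h = C1*exp(-3*x) + C2*exp(-2*x).
For the particular solution try f_p = A0 + A1*x. Substituting and matching coefficients of each power of x gives A0 = 17/12, A1 = -1/2, so f_p = 17/12 - x/2.
General solution: f = 17/12 - x/2 + C1*exp(-3*x) + C2*exp(-2*x).
Apply the initial conditions: f(0) = 17/12 + C1 + C2 = 5 and f'(0) = -1/2 - 3*C1 - 2*C2 = -2. Solving gives C1 = -17/3, C2 = 37/4.

f = 17/12 - 17*exp(-3*x)/3 - x/2 + 37*exp(-2*x)/4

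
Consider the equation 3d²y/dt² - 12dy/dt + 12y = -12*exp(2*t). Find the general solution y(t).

y = C1*exp(2*t) - 2*t**2*exp(2*t) + C2*t*exp(2*t)

Divide through by 3: y'' - 4y' + 4y = -4*exp(2*t).
Characteristic equation r² - 4r + 4 = 0 has discriminant (-4)² - 4·(4) = 0, so r = 2 is a repeated root.
Hence y_h = (C1 + C2*t)*exp(2*t).
Since exp(2*t) solves the homogeneous equation (r = 2 is a root of multiplicity 2), multiply the trial by t^2. Try y_p = A*t^2*exp(2*t). Substituting into the equation and dividing by exp(2*t) gives A = -2, so y_p = -2*t^2*exp(2*t).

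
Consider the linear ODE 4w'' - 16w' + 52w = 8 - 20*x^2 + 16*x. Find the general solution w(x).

w = 516/2197 - 5*x**2/13 + 12*x/169 + C1*cos(3*x)*exp(2*x) + C2*exp(2*x)*sin(3*x)

Divide through by 4: w'' - 4w' + 13w = 2 - 5*x^2 + 4*x.
Characteristic equation r² - 4r + 13 = 0 has discriminant (-4)² - 4·(13) = -36 < 0, so r = 2 ± 3i.
Hence w_h = C1*cos(3*x)*exp(2*x) + C2*exp(2*x)*sin(3*x).
For the particular solution try w_p = A0 + A1*x + A2*x^2. Substituting and matching coefficients of each power of x gives A0 = 516/2197, A1 = 12/169, A2 = -5/13, so w_p = 516/2197 - 5*x^2/13 + 12*x/169.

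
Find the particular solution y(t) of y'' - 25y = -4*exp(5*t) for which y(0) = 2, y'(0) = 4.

Characteristic equation r² - 25 = 0 factors as (r - 5)(r + 5) = 0, so r = 5, -5.
Hence y_h = C1*exp(5*t) + C2*exp(-5*t).
Since exp(5*t) solves the homogeneous equation (r = 5 is a root of multiplicity 1), multiply the trial by t. Try y_p = A*t*exp(5*t). Substituting into the equation and dividing by exp(5*t) gives A = -2/5, so y_p = -2*t*exp(5*t)/5.
General solution: y = C1*exp(5*t) + C2*exp(-5*t) - 2*t*exp(5*t)/5.
Apply the initial conditions: y(0) = C1 + C2 = 2 and y'(0) = -2/5 - 5*C2 + 5*C1 = 4. Solving gives C1 = 36/25, C2 = 14/25.

y = 14*exp(-5*t)/25 + 36*exp(5*t)/25 - 2*t*exp(5*t)/5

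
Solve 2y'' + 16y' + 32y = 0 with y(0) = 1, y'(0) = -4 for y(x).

y = exp(-4*x)

Divide through by 2: y'' + 8y' + 16y = 0.
Characteristic equation r² + 8r + 16 = 0 has discriminant (8)² - 4·(16) = 0, so r = -4 is a repeated root.
Hence y_h = (C1 + C2*x)*exp(-4*x).
Apply the initial conditions: y(0) = C1 = 1 and y'(0) = C2 - 4*C1 = -4. Solving gives C1 = 1, C2 = 0.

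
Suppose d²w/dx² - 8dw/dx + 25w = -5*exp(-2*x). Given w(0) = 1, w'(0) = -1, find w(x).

Characteristic equation r² - 8r + 25 = 0 has discriminant (-8)² - 4·(25) = -36 < 0, so r = 4 ± 3i.
Hence w_h = C1*cos(3*x)*exp(4*x) + C2*exp(4*x)*sin(3*x).
Try w_p = A*exp(-2*x). Substituting into the equation and dividing by exp(-2*x) gives A = -1/9, so w_p = -exp(-2*x)/9.
General solution: w = -exp(-2*x)/9 + C1*cos(3*x)*exp(4*x) + C2*exp(4*x)*sin(3*x).
Apply the initial conditions: w(0) = -1/9 + C1 = 1 and w'(0) = 2/9 + 3*C2 + 4*C1 = -1. Solving gives C1 = 10/9, C2 = -17/9.

w = -exp(-2*x)/9 - 17*exp(4*x)*sin(3*x)/9 + 10*cos(3*x)*exp(4*x)/9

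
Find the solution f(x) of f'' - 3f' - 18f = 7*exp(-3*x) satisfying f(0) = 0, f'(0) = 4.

Characteristic equation r² - 3r - 18 = 0 factors as (r + 3)(r - 6) = 0, so r = -3, 6.
Hence f_h = C1*exp(-3*x) + C2*exp(6*x).
Since exp(-3*x) solves the homogeneous equation (r = -3 is a root of multiplicity 1), multiply the trial by x. Try f_p = A*x*exp(-3*x). Substituting into the equation and dividing by exp(-3*x) gives A = -7/9, so f_p = -7*x*exp(-3*x)/9.
General solution: f = C1*exp(-3*x) + C2*exp(6*x) - 7*x*exp(-3*x)/9.
Apply the initial conditions: f(0) = C1 + C2 = 0 and f'(0) = -7/9 - 3*C1 + 6*C2 = 4. Solving gives C1 = -43/81, C2 = 43/81.

f = -43*exp(-3*x)/81 + 43*exp(6*x)/81 - 7*x*exp(-3*x)/9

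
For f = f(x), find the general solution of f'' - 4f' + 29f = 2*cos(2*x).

f = -16*sin(2*x)/689 + 50*cos(2*x)/689 + C1*cos(5*x)*exp(2*x) + C2*exp(2*x)*sin(5*x)

Characteristic equation r² - 4r + 29 = 0 has discriminant (-4)² - 4·(29) = -100 < 0, so r = 2 ± 5i.
Hence f_h = C1*cos(5*x)*exp(2*x) + C2*exp(2*x)*sin(5*x).
Try f_p = A*cos(2*x) + B*sin(2*x). Substituting and equating the coefficients of cos(2x) and sin(2x) gives A = 50/689, B = -16/689, so f_p = -16*sin(2*x)/689 + 50*cos(2*x)/689.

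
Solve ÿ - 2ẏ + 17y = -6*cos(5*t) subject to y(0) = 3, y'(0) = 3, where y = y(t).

y = 12*cos(5*t)/41 + 15*sin(5*t)/41 - 63*exp(t)*sin(4*t)/164 + 111*cos(4*t)*exp(t)/41

Characteristic equation r² - 2r + 17 = 0 has discriminant (-2)² - 4·(17) = -64 < 0, so r = 1 ± 4i.
Hence y_h = C1*cos(4*t)*exp(t) + C2*exp(t)*sin(4*t).
Try y_p = A*cos(5*t) + B*sin(5*t). Substituting and equating the coefficients of cos(5t) and sin(5t) gives A = 12/41, B = 15/41, so y_p = 12*cos(5*t)/41 + 15*sin(5*t)/41.
General solution: y = 12*cos(5*t)/41 + 15*sin(5*t)/41 + C1*cos(4*t)*exp(t) + C2*exp(t)*sin(4*t).
Apply the initial conditions: y(0) = 12/41 + C1 = 3 and y'(0) = 75/41 + C1 + 4*C2 = 3. Solving gives C1 = 111/41, C2 = -63/164.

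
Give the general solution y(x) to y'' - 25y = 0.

Characteristic equation r² - 25 = 0 factors as (r - 5)(r + 5) = 0, so r = 5, -5.
Hence y_h = C1*exp(5*x) + C2*exp(-5*x).

y = C1*exp(5*x) + C2*exp(-5*x)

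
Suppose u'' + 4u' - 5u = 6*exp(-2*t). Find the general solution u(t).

Characteristic equation r² + 4r - 5 = 0 factors as (r + 5)(r - 1) = 0, so r = -5, 1.
Hence u_h = C1*exp(-5*t) + C2*exp(t).
Try u_p = A*exp(-2*t). Substituting into the equation and dividing by exp(-2*t) gives A = -2/3, so u_p = -2*exp(-2*t)/3.

u = -2*exp(-2*t)/3 + C1*exp(-5*t) + C2*exp(t)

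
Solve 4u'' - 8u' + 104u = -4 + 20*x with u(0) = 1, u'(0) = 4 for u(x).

Divide through by 4: u'' - 2u' + 26u = -1 + 5*x.
Characteristic equation r² - 2r + 26 = 0 has discriminant (-2)² - 4·(26) = -100 < 0, so r = 1 ± 5i.
Hence u_h = C1*cos(5*x)*exp(x) + C2*exp(x)*sin(5*x).
For the particular solution try u_p = A0 + A1*x. Substituting and matching coefficients of each power of x gives A0 = -4/169, A1 = 5/26, so u_p = -4/169 + 5*x/26.
General solution: u = -4/169 + 5*x/26 + C1*cos(5*x)*exp(x) + C2*exp(x)*sin(5*x).
Apply the initial conditions: u(0) = -4/169 + C1 = 1 and u'(0) = 5/26 + C1 + 5*C2 = 4. Solving gives C1 = 173/169, C2 = 941/1690.

u = -4/169 + 5*x/26 + 173*cos(5*x)*exp(x)/169 + 941*exp(x)*sin(5*x)/1690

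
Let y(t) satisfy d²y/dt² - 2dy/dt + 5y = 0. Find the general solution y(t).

y = C1*cos(2*t)*exp(t) + C2*exp(t)*sin(2*t)

Characteristic equation r² - 2r + 5 = 0 has discriminant (-2)² - 4·(5) = -16 < 0, so r = 1 ± 2i.
Hence y_h = C1*cos(2*t)*exp(t) + C2*exp(t)*sin(2*t).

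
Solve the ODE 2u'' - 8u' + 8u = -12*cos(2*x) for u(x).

Divide through by 2: u'' - 4u' + 4u = -6*cos(2*x).
Characteristic equation r² - 4r + 4 = 0 has discriminant (-4)² - 4·(4) = 0, so r = 2 is a repeated root.
Hence u_h = (C1 + C2*x)*exp(2*x).
Try u_p = A*cos(2*x) + B*sin(2*x). Substituting and equating the coefficients of cos(2x) and sin(2x) gives A = 0, B = 3/4, so u_p = 3*sin(2*x)/4.

u = 3*sin(2*x)/4 + C1*exp(2*x) + C2*x*exp(2*x)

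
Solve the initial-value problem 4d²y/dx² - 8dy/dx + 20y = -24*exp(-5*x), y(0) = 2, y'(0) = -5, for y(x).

Divide through by 4: y'' - 2y' + 5y = -6*exp(-5*x).
Characteristic equation r² - 2r + 5 = 0 has discriminant (-2)² - 4·(5) = -16 < 0, so r = 1 ± 2i.
Hence y_h = C1*cos(2*x)*exp(x) + C2*exp(x)*sin(2*x).
Try y_p = A*exp(-5*x). Substituting into the equation and dividing by exp(-5*x) gives A = -3/20, so y_p = -3*exp(-5*x)/20.
General solution: y = -3*exp(-5*x)/20 + C1*cos(2*x)*exp(x) + C2*exp(x)*sin(2*x).
Apply the initial conditions: y(0) = -3/20 + C1 = 2 and y'(0) = 3/4 + C1 + 2*C2 = -5. Solving gives C1 = 43/20, C2 = -79/20.

y = -3*exp(-5*x)/20 - 79*exp(x)*sin(2*x)/20 + 43*cos(2*x)*exp(x)/20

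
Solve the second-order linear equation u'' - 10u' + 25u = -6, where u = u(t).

Characteristic equation r² - 10r + 25 = 0 has discriminant (-10)² - 4·(25) = 0, so r = 5 is a repeated root.
Hence u_h = (C1 + C2*t)*exp(5*t).
For the particular solution try u_p = A0. Substituting and matching coefficients of each power of t gives A0 = -6/25, so u_p = -6/25.

u = -6/25 + C1*exp(5*t) + C2*t*exp(5*t)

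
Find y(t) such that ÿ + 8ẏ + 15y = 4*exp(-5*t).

Characteristic equation r² + 8r + 15 = 0 factors as (r + 5)(r + 3) = 0, so r = -5, -3.
Hence y_h = C1*exp(-5*t) + C2*exp(-3*t).
Since exp(-5*t) solves the homogeneous equation (r = -5 is a root of multiplicity 1), multiply the trial by t. Try y_p = A*t*exp(-5*t). Substituting into the equation and dividing by exp(-5*t) gives A = -2, so y_p = -2*t*exp(-5*t).

y = C1*exp(-5*t) + C2*exp(-3*t) - 2*t*exp(-5*t)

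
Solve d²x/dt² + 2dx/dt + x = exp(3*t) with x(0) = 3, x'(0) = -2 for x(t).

x = exp(3*t)/16 + 47*exp(-t)/16 + 3*t*exp(-t)/4

Characteristic equation r² + 2r + 1 = 0 has discriminant (2)² - 4·(1) = 0, so r = -1 is a repeated root.
Hence x_h = (C1 + C2*t)*exp(-t).
Try x_p = A*exp(3*t). Substituting into the equation and dividing by exp(3*t) gives A = 1/16, so x_p = exp(3*t)/16.
General solution: x = exp(3*t)/16 + C1*exp(-t) + C2*t*exp(-t).
Apply the initial conditions: x(0) = 1/16 + C1 = 3 and x'(0) = 3/16 + C2 - C1 = -2. Solving gives C1 = 47/16, C2 = 3/4.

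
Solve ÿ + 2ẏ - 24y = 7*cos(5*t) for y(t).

y = -343*cos(5*t)/2501 + 70*sin(5*t)/2501 + C1*exp(4*t) + C2*exp(-6*t)

Characteristic equation r² + 2r - 24 = 0 factors as (r - 4)(r + 6) = 0, so r = 4, -6.
Hence y_h = C1*exp(4*t) + C2*exp(-6*t).
Try y_p = A*cos(5*t) + B*sin(5*t). Substituting and equating the coefficients of cos(5t) and sin(5t) gives A = -343/2501, B = 70/2501, so y_p = -343*cos(5*t)/2501 + 70*sin(5*t)/2501.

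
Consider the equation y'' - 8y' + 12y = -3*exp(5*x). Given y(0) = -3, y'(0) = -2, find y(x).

Characteristic equation r² - 8r + 12 = 0 factors as (r - 2)(r - 6) = 0, so r = 2, 6.
Hence y_h = C1*exp(2*x) + C2*exp(6*x).
Try y_p = A*exp(5*x). Substituting into the equation and dividing by exp(5*x) gives A = 1, so y_p = exp(5*x).
General solution: y = C1*exp(2*x) + C2*exp(6*x) + exp(5*x).
Apply the initial conditions: y(0) = 1 + C1 + C2 = -3 and y'(0) = 5 + 2*C1 + 6*C2 = -2. Solving gives C1 = -17/4, C2 = 1/4.

y = -17*exp(2*x)/4 + exp(6*x)/4 + exp(5*x)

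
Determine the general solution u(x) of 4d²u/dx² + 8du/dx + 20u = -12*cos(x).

u = -3*cos(x)/5 - 3*sin(x)/10 + C1*cos(2*x)*exp(-x) + C2*exp(-x)*sin(2*x)

Divide through by 4: u'' + 2u' + 5u = -3*cos(x).
Characteristic equation r² + 2r + 5 = 0 has discriminant (2)² - 4·(5) = -16 < 0, so r = -1 ± 2i.
Hence u_h = C1*cos(2*x)*exp(-x) + C2*exp(-x)*sin(2*x).
Try u_p = A*cos(x) + B*sin(x). Substituting and equating the coefficients of cos(x) and sin(x) gives A = -3/5, B = -3/10, so u_p = -3*cos(x)/5 - 3*sin(x)/10.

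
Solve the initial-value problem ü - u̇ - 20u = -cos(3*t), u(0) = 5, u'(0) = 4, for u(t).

Characteristic equation r² - r - 20 = 0 factors as (r - 5)(r + 4) = 0, so r = 5, -4.
Hence u_h = C1*exp(5*t) + C2*exp(-4*t).
Try u_p = A*cos(3*t) + B*sin(3*t). Substituting and equating the coefficients of cos(3t) and sin(3t) gives A = 29/850, B = 3/850, so u_p = 3*sin(3*t)/850 + 29*cos(3*t)/850.
General solution: u = 3*sin(3*t)/850 + 29*cos(3*t)/850 + C1*exp(5*t) + C2*exp(-4*t).
Apply the initial conditions: u(0) = 29/850 + C1 + C2 = 5 and u'(0) = 9/850 - 4*C2 + 5*C1 = 4. Solving gives C1 = 811/306, C2 = 521/225.

u = 3*sin(3*t)/850 + 29*cos(3*t)/850 + 521*exp(-4*t)/225 + 811*exp(5*t)/306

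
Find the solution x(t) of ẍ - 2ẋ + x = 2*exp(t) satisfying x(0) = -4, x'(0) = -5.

x = -4*exp(t) + t**2*exp(t) - t*exp(t)

Characteristic equation r² - 2r + 1 = 0 has discriminant (-2)² - 4·(1) = 0, so r = 1 is a repeated root.
Hence x_h = (C1 + C2*t)*exp(t).
Since exp(t) solves the homogeneous equation (r = 1 is a root of multiplicity 2), multiply the trial by t^2. Try x_p = A*t^2*exp(t). Substituting into the equation and dividing by exp(t) gives A = 1, so x_p = t^2*exp(t).
General solution: x = C1*exp(t) + t^2*exp(t) + C2*t*exp(t).
Apply the initial conditions: x(0) = C1 = -4 and x'(0) = C1 + C2 = -5. Solving gives C1 = -4, C2 = -1.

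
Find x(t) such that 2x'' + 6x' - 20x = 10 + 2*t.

x = -53/100 - t/10 + C1*exp(-5*t) + C2*exp(2*t)

Divide through by 2: x'' + 3x' - 10x = 5 + t.
Characteristic equation r² + 3r - 10 = 0 factors as (r + 5)(r - 2) = 0, so r = -5, 2.
Hence x_h = C1*exp(-5*t) + C2*exp(2*t).
For the particular solution try x_p = A0 + A1*t. Substituting and matching coefficients of each power of t gives A0 = -53/100, A1 = -1/10, so x_p = -53/100 - t/10.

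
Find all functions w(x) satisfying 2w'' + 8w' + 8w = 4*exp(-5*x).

Divide through by 2: w'' + 4w' + 4w = 2*exp(-5*x).
Characteristic equation r² + 4r + 4 = 0 has discriminant (4)² - 4·(4) = 0, so r = -2 is a repeated root.
Hence w_h = (C1 + C2*x)*exp(-2*x).
Try w_p = A*exp(-5*x). Substituting into the equation and dividing by exp(-5*x) gives A = 2/9, so w_p = 2*exp(-5*x)/9.

w = 2*exp(-5*x)/9 + C1*exp(-2*x) + C2*x*exp(-2*x)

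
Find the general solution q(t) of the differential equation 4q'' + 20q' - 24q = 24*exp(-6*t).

Divide through by 4: q'' + 5q' - 6q = 6*exp(-6*t).
Characteristic equation r² + 5r - 6 = 0 factors as (r + 6)(r - 1) = 0, so r = -6, 1.
Hence q_h = C1*exp(-6*t) + C2*exp(t).
Since exp(-6*t) solves the homogeneous equation (r = -6 is a root of multiplicity 1), multiply the trial by t. Try q_p = A*t*exp(-6*t). Substituting into the equation and dividing by exp(-6*t) gives A = -6/7, so q_p = -6*t*exp(-6*t)/7.

q = C1*exp(-6*t) + C2*exp(t) - 6*t*exp(-6*t)/7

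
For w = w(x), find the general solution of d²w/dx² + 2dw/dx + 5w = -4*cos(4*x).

Characteristic equation r² + 2r + 5 = 0 has discriminant (2)² - 4·(5) = -16 < 0, so r = -1 ± 2i.
Hence w_h = C1*cos(2*x)*exp(-x) + C2*exp(-x)*sin(2*x).
Try w_p = A*cos(4*x) + B*sin(4*x). Substituting and equating the coefficients of cos(4x) and sin(4x) gives A = 44/185, B = -32/185, so w_p = -32*sin(4*x)/185 + 44*cos(4*x)/185.

w = -32*sin(4*x)/185 + 44*cos(4*x)/185 + C1*cos(2*x)*exp(-x) + C2*exp(-x)*sin(2*x)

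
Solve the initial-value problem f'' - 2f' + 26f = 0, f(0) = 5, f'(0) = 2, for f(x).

f = 5*cos(5*x)*exp(x) - 3*exp(x)*sin(5*x)/5

Characteristic equation r² - 2r + 26 = 0 has discriminant (-2)² - 4·(26) = -100 < 0, so r = 1 ± 5i.
Hence f_h = C1*cos(5*x)*exp(x) + C2*exp(x)*sin(5*x).
Apply the initial conditions: f(0) = C1 = 5 and f'(0) = C1 + 5*C2 = 2. Solving gives C1 = 5, C2 = -3/5.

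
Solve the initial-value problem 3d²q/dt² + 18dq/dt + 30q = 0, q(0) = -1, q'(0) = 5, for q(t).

Divide through by 3: q'' + 6q' + 10q = 0.
Characteristic equation r² + 6r + 10 = 0 has discriminant (6)² - 4·(10) = -4 < 0, so r = -3 ± i.
Hence q_h = C1*cos(t)*exp(-3*t) + C2*exp(-3*t)*sin(t).
Apply the initial conditions: q(0) = C1 = -1 and q'(0) = C2 - 3*C1 = 5. Solving gives C1 = -1, C2 = 2.

q = -cos(t)*exp(-3*t) + 2*exp(-3*t)*sin(t)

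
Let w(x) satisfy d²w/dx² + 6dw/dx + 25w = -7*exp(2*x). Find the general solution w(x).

w = -7*exp(2*x)/41 + C1*cos(4*x)*exp(-3*x) + C2*exp(-3*x)*sin(4*x)

Characteristic equation r² + 6r + 25 = 0 has discriminant (6)² - 4·(25) = -64 < 0, so r = -3 ± 4i.
Hence w_h = C1*cos(4*x)*exp(-3*x) + C2*exp(-3*x)*sin(4*x).
Try w_p = A*exp(2*x). Substituting into the equation and dividing by exp(2*x) gives A = -7/41, so w_p = -7*exp(2*x)/41.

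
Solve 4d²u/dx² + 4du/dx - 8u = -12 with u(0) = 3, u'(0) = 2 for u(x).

u = 3/2 - exp(-2*x)/6 + 5*exp(x)/3

Divide through by 4: u'' + u' - 2u = -3.
Characteristic equation r² + r - 2 = 0 factors as (r + 2)(r - 1) = 0, so r = -2, 1.
Hence u_h = C1*exp(-2*x) + C2*exp(x).
For the particular solution try u_p = A0. Substituting and matching coefficients of each power of x gives A0 = 3/2, so u_p = 3/2.
General solution: u = 3/2 + C1*exp(-2*x) + C2*exp(x).
Apply the initial conditions: u(0) = 3/2 + C1 + C2 = 3 and u'(0) = C2 - 2*C1 = 2. Solving gives C1 = -1/6, C2 = 5/3.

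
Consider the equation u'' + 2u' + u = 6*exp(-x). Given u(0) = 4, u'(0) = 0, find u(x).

Characteristic equation r² + 2r + 1 = 0 has discriminant (2)² - 4·(1) = 0, so r = -1 is a repeated root.
Hence u_h = (C1 + C2*x)*exp(-x).
Since exp(-x) solves the homogeneous equation (r = -1 is a root of multiplicity 2), multiply the trial by x^2. Try u_p = A*x^2*exp(-x). Substituting into the equation and dividing by exp(-x) gives A = 3, so u_p = 3*x^2*exp(-x).
General solution: u = C1*exp(-x) + 3*x^2*exp(-x) + C2*x*exp(-x).
Apply the initial conditions: u(0) = C1 = 4 and u'(0) = C2 - C1 = 0. Solving gives C1 = 4, C2 = 4.

u = 4*exp(-x) + 3*x**2*exp(-x) + 4*x*exp(-x)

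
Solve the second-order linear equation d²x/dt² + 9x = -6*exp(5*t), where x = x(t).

Characteristic equation r² + 9 = 0 has discriminant (0)² - 4·(9) = -36 < 0, so r = ± 3i.
Hence x_h = C1*cos(3*t) + C2*sin(3*t).
Try x_p = A*exp(5*t). Substituting into the equation and dividing by exp(5*t) gives A = -3/17, so x_p = -3*exp(5*t)/17.

x = -3*exp(5*t)/17 + C1*cos(3*t) + C2*sin(3*t)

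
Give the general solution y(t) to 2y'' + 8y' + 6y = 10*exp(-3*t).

Divide through by 2: y'' + 4y' + 3y = 5*exp(-3*t).
Characteristic equation r² + 4r + 3 = 0 factors as (r + 1)(r + 3) = 0, so r = -1, -3.
Hence y_h = C1*exp(-t) + C2*exp(-3*t).
Since exp(-3*t) solves the homogeneous equation (r = -3 is a root of multiplicity 1), multiply the trial by t. Try y_p = A*t*exp(-3*t). Substituting into the equation and dividing by exp(-3*t) gives A = -5/2, so y_p = -5*t*exp(-3*t)/2.

y = C1*exp(-t) + C2*exp(-3*t) - 5*t*exp(-3*t)/2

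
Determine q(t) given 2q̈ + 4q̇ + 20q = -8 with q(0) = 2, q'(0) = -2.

Divide through by 2: q'' + 2q' + 10q = -4.
Characteristic equation r² + 2r + 10 = 0 has discriminant (2)² - 4·(10) = -36 < 0, so r = -1 ± 3i.
Hence q_h = C1*cos(3*t)*exp(-t) + C2*exp(-t)*sin(3*t).
For the particular solution try q_p = A0. Substituting and matching coefficients of each power of t gives A0 = -2/5, so q_p = -2/5.
General solution: q = -2/5 + C1*cos(3*t)*exp(-t) + C2*exp(-t)*sin(3*t).
Apply the initial conditions: q(0) = -2/5 + C1 = 2 and q'(0) = -C1 + 3*C2 = -2. Solving gives C1 = 12/5, C2 = 2/15.

q = -2/5 + 2*exp(-t)*sin(3*t)/15 + 12*cos(3*t)*exp(-t)/5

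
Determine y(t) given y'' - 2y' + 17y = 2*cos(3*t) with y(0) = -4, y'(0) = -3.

y = -3*sin(3*t)/25 + 4*cos(3*t)/25 - 104*cos(4*t)*exp(t)/25 + 19*exp(t)*sin(4*t)/50

Characteristic equation r² - 2r + 17 = 0 has discriminant (-2)² - 4·(17) = -64 < 0, so r = 1 ± 4i.
Hence y_h = C1*cos(4*t)*exp(t) + C2*exp(t)*sin(4*t).
Try y_p = A*cos(3*t) + B*sin(3*t). Substituting and equating the coefficients of cos(3t) and sin(3t) gives A = 4/25, B = -3/25, so y_p = -3*sin(3*t)/25 + 4*cos(3*t)/25.
General solution: y = -3*sin(3*t)/25 + 4*cos(3*t)/25 + C1*cos(4*t)*exp(t) + C2*exp(t)*sin(4*t).
Apply the initial conditions: y(0) = 4/25 + C1 = -4 and y'(0) = -9/25 + C1 + 4*C2 = -3. Solving gives C1 = -104/25, C2 = 19/50.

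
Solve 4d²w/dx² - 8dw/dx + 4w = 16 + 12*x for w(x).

Divide through by 4: w'' - 2w' + w = 4 + 3*x.
Characteristic equation r² - 2r + 1 = 0 has discriminant (-2)² - 4·(1) = 0, so r = 1 is a repeated root.
Hence w_h = (C1 + C2*x)*exp(x).
For the particular solution try w_p = A0 + A1*x. Substituting and matching coefficients of each power of x gives A0 = 10, A1 = 3, so w_p = 10 + 3*x.

w = 10 + 3*x + C1*exp(x) + C2*x*exp(x)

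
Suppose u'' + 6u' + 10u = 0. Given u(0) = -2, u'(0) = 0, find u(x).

Characteristic equation r² + 6r + 10 = 0 has discriminant (6)² - 4·(10) = -4 < 0, so r = -3 ± i.
Hence u_h = C1*cos(x)*exp(-3*x) + C2*exp(-3*x)*sin(x).
Apply the initial conditions: u(0) = C1 = -2 and u'(0) = C2 - 3*C1 = 0. Solving gives C1 = -2, C2 = -6.

u = -6*exp(-3*x)*sin(x) - 2*cos(x)*exp(-3*x)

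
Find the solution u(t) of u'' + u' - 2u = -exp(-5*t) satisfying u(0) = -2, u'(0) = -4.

u = -49*exp(t)/18 - exp(-5*t)/18 + 7*exp(-2*t)/9

Characteristic equation r² + r - 2 = 0 factors as (r - 1)(r + 2) = 0, so r = 1, -2.
Hence u_h = C1*exp(t) + C2*exp(-2*t).
Try u_p = A*exp(-5*t). Substituting into the equation and dividing by exp(-5*t) gives A = -1/18, so u_p = -exp(-5*t)/18.
General solution: u = -exp(-5*t)/18 + C1*exp(t) + C2*exp(-2*t).
Apply the initial conditions: u(0) = -1/18 + C1 + C2 = -2 and u'(0) = 5/18 + C1 - 2*C2 = -4. Solving gives C1 = -49/18, C2 = 7/9.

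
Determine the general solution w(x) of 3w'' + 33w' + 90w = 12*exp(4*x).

Divide through by 3: w'' + 11w' + 30w = 4*exp(4*x).
Characteristic equation r² + 11r + 30 = 0 factors as (r + 6)(r + 5) = 0, so r = -6, -5.
Hence w_h = C1*exp(-6*x) + C2*exp(-5*x).
Try w_p = A*exp(4*x). Substituting into the equation and dividing by exp(4*x) gives A = 2/45, so w_p = 2*exp(4*x)/45.

w = 2*exp(4*x)/45 + C1*exp(-6*x) + C2*exp(-5*x)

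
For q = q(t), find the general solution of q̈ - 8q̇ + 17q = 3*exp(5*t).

q = 3*exp(5*t)/2 + C1*cos(t)*exp(4*t) + C2*exp(4*t)*sin(t)

Characteristic equation r² - 8r + 17 = 0 has discriminant (-8)² - 4·(17) = -4 < 0, so r = 4 ± i.
Hence q_h = C1*cos(t)*exp(4*t) + C2*exp(4*t)*sin(t).
Try q_p = A*exp(5*t). Substituting into the equation and dividing by exp(5*t) gives A = 3/2, so q_p = 3*exp(5*t)/2.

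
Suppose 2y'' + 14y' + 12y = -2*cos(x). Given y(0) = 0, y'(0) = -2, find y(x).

Divide through by 2: y'' + 7y' + 6y = -cos(x).
Characteristic equation r² + 7r + 6 = 0 factors as (r + 6)(r + 1) = 0, so r = -6, -1.
Hence y_h = C1*exp(-6*x) + C2*exp(-x).
Try y_p = A*cos(x) + B*sin(x). Substituting and equating the coefficients of cos(x) and sin(x) gives A = -5/74, B = -7/74, so y_p = -7*sin(x)/74 - 5*cos(x)/74.
General solution: y = -7*sin(x)/74 - 5*cos(x)/74 + C1*exp(-6*x) + C2*exp(-x).
Apply the initial conditions: y(0) = -5/74 + C1 + C2 = 0 and y'(0) = -7/74 - C2 - 6*C1 = -2. Solving gives C1 = 68/185, C2 = -3/10.

y = -7*sin(x)/74 - 5*cos(x)/74 - 3*exp(-x)/10 + 68*exp(-6*x)/185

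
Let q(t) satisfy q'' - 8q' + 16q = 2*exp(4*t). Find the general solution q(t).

q = C1*exp(4*t) + t**2*exp(4*t) + C2*t*exp(4*t)

Characteristic equation r² - 8r + 16 = 0 has discriminant (-8)² - 4·(16) = 0, so r = 4 is a repeated root.
Hence q_h = (C1 + C2*t)*exp(4*t).
Since exp(4*t) solves the homogeneous equation (r = 4 is a root of multiplicity 2), multiply the trial by t^2. Try q_p = A*t^2*exp(4*t). Substituting into the equation and dividing by exp(4*t) gives A = 1, so q_p = t^2*exp(4*t).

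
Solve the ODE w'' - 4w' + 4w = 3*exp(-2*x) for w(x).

w = 3*exp(-2*x)/16 + C1*exp(2*x) + C2*x*exp(2*x)

Characteristic equation r² - 4r + 4 = 0 has discriminant (-4)² - 4·(4) = 0, so r = 2 is a repeated root.
Hence w_h = (C1 + C2*x)*exp(2*x).
Try w_p = A*exp(-2*x). Substituting into the equation and dividing by exp(-2*x) gives A = 3/16, so w_p = 3*exp(-2*x)/16.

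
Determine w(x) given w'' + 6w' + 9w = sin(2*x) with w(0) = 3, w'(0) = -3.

Characteristic equation r² + 6r + 9 = 0 has discriminant (6)² - 4·(9) = 0, so r = -3 is a repeated root.
Hence w_h = (C1 + C2*x)*exp(-3*x).
Try w_p = A*cos(2*x) + B*sin(2*x). Substituting and equating the coefficients of cos(2x) and sin(2x) gives A = -12/169, B = 5/169, so w_p = -12*cos(2*x)/169 + 5*sin(2*x)/169.
General solution: w = -12*cos(2*x)/169 + 5*sin(2*x)/169 + C1*exp(-3*x) + C2*x*exp(-3*x).
Apply the initial conditions: w(0) = -12/169 + C1 = 3 and w'(0) = 10/169 + C2 - 3*C1 = -3. Solving gives C1 = 519/169, C2 = 80/13.

w = -12*cos(2*x)/169 + 5*sin(2*x)/169 + 519*exp(-3*x)/169 + 80*x*exp(-3*x)/13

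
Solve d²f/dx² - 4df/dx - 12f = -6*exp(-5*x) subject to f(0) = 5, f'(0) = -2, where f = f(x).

f = -2*exp(-5*x)/11 + 17*exp(-2*x)/4 + 41*exp(6*x)/44

Characteristic equation r² - 4r - 12 = 0 factors as (r + 2)(r - 6) = 0, so r = -2, 6.
Hence f_h = C1*exp(-2*x) + C2*exp(6*x).
Try f_p = A*exp(-5*x). Substituting into the equation and dividing by exp(-5*x) gives A = -2/11, so f_p = -2*exp(-5*x)/11.
General solution: f = -2*exp(-5*x)/11 + C1*exp(-2*x) + C2*exp(6*x).
Apply the initial conditions: f(0) = -2/11 + C1 + C2 = 5 and f'(0) = 10/11 - 2*C1 + 6*C2 = -2. Solving gives C1 = 17/4, C2 = 41/44.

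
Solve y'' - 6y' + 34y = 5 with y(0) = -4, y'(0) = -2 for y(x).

y = 5/34 - 141*cos(5*x)*exp(3*x)/34 + 71*exp(3*x)*sin(5*x)/34

Characteristic equation r² - 6r + 34 = 0 has discriminant (-6)² - 4·(34) = -100 < 0, so r = 3 ± 5i.
Hence y_h = C1*cos(5*x)*exp(3*x) + C2*exp(3*x)*sin(5*x).
For the particular solution try y_p = A0. Substituting and matching coefficients of each power of x gives A0 = 5/34, so y_p = 5/34.
General solution: y = 5/34 + C1*cos(5*x)*exp(3*x) + C2*exp(3*x)*sin(5*x).
Apply the initial conditions: y(0) = 5/34 + C1 = -4 and y'(0) = 3*C1 + 5*C2 = -2. Solving gives C1 = -141/34, C2 = 71/34.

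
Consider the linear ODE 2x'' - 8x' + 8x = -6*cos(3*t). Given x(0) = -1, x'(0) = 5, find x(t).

Divide through by 2: x'' - 4x' + 4x = -3*cos(3*t).
Characteristic equation r² - 4r + 4 = 0 has discriminant (-4)² - 4·(4) = 0, so r = 2 is a repeated root.
Hence x_h = (C1 + C2*t)*exp(2*t).
Try x_p = A*cos(3*t) + B*sin(3*t). Substituting and equating the coefficients of cos(3t) and sin(3t) gives A = 15/169, B = 36/169, so x_p = 15*cos(3*t)/169 + 36*sin(3*t)/169.
General solution: x = 15*cos(3*t)/169 + 36*sin(3*t)/169 + C1*exp(2*t) + C2*t*exp(2*t).
Apply the initial conditions: x(0) = 15/169 + C1 = -1 and x'(0) = 108/169 + C2 + 2*C1 = 5. Solving gives C1 = -184/169, C2 = 85/13.

x = -184*exp(2*t)/169 + 15*cos(3*t)/169 + 36*sin(3*t)/169 + 85*t*exp(2*t)/13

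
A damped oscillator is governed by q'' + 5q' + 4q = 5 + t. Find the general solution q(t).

Characteristic equation r² + 5r + 4 = 0 factors as (r + 4)(r + 1) = 0, so r = -4, -1.
Hence q_h = C1*exp(-4*t) + C2*exp(-t).
For the particular solution try q_p = A0 + A1*t. Substituting and matching coefficients of each power of t gives A0 = 15/16, A1 = 1/4, so q_p = 15/16 + t/4.

q = 15/16 + t/4 + C1*exp(-4*t) + C2*exp(-t)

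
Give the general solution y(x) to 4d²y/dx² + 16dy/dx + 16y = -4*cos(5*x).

y = -20*sin(5*x)/841 + 21*cos(5*x)/841 + C1*exp(-2*x) + C2*x*exp(-2*x)

Divide through by 4: y'' + 4y' + 4y = -cos(5*x).
Characteristic equation r² + 4r + 4 = 0 has discriminant (4)² - 4·(4) = 0, so r = -2 is a repeated root.
Hence y_h = (C1 + C2*x)*exp(-2*x).
Try y_p = A*cos(5*x) + B*sin(5*x). Substituting and equating the coefficients of cos(5x) and sin(5x) gives A = 21/841, B = -20/841, so y_p = -20*sin(5*x)/841 + 21*cos(5*x)/841.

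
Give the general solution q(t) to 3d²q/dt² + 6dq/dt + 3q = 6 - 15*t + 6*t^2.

q = 24 - 13*t + 2*t**2 + C1*exp(-t) + C2*t*exp(-t)

Divide through by 3: q'' + 2q' + q = 2 - 5*t + 2*t^2.
Characteristic equation r² + 2r + 1 = 0 has discriminant (2)² - 4·(1) = 0, so r = -1 is a repeated root.
Hence q_h = (C1 + C2*t)*exp(-t).
For the particular solution try q_p = A0 + A1*t + A2*t^2. Substituting and matching coefficients of each power of t gives A0 = 24, A1 = -13, A2 = 2, so q_p = 24 - 13*t + 2*t^2.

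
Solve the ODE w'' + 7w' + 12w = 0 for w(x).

w = C1*exp(-3*x) + C2*exp(-4*x)

Characteristic equation r² + 7r + 12 = 0 factors as (r + 3)(r + 4) = 0, so r = -3, -4.
Hence w_h = C1*exp(-3*x) + C2*exp(-4*x).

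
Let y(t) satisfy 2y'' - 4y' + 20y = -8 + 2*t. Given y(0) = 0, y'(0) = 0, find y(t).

y = -19/50 + t/10 - 4*exp(t)*sin(3*t)/25 + 19*cos(3*t)*exp(t)/50

Divide through by 2: y'' - 2y' + 10y = -4 + t.
Characteristic equation r² - 2r + 10 = 0 has discriminant (-2)² - 4·(10) = -36 < 0, so r = 1 ± 3i.
Hence y_h = C1*cos(3*t)*exp(t) + C2*exp(t)*sin(3*t).
For the particular solution try y_p = A0 + A1*t. Substituting and matching coefficients of each power of t gives A0 = -19/50, A1 = 1/10, so y_p = -19/50 + t/10.
General solution: y = -19/50 + t/10 + C1*cos(3*t)*exp(t) + C2*exp(t)*sin(3*t).
Apply the initial conditions: y(0) = -19/50 + C1 = 0 and y'(0) = 1/10 + C1 + 3*C2 = 0. Solving gives C1 = 19/50, C2 = -4/25.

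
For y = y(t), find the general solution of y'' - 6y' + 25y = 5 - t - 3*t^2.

Characteristic equation r² - 6r + 25 = 0 has discriminant (-6)² - 4·(25) = -64 < 0, so r = 3 ± 4i.
Hence y_h = C1*cos(4*t)*exp(3*t) + C2*exp(3*t)*sin(4*t).
For the particular solution try y_p = A0 + A1*t + A2*t^2. Substituting and matching coefficients of each power of t gives A0 = 2909/15625, A1 = -61/625, A2 = -3/25, so y_p = 2909/15625 - 61*t/625 - 3*t^2/25.

y = 2909/15625 - 61*t/625 - 3*t**2/25 + C1*cos(4*t)*exp(3*t) + C2*exp(3*t)*sin(4*t)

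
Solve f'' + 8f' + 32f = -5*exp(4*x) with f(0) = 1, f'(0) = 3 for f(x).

f = -exp(4*x)/16 + 15*exp(-4*x)*sin(4*x)/8 + 17*cos(4*x)*exp(-4*x)/16

Characteristic equation r² + 8r + 32 = 0 has discriminant (8)² - 4·(32) = -64 < 0, so r = -4 ± 4i.
Hence f_h = C1*cos(4*x)*exp(-4*x) + C2*exp(-4*x)*sin(4*x).
Try f_p = A*exp(4*x). Substituting into the equation and dividing by exp(4*x) gives A = -1/16, so f_p = -exp(4*x)/16.
General solution: f = -exp(4*x)/16 + C1*cos(4*x)*exp(-4*x) + C2*exp(-4*x)*sin(4*x).
Apply the initial conditions: f(0) = -1/16 + C1 = 1 and f'(0) = -1/4 - 4*C1 + 4*C2 = 3. Solving gives C1 = 17/16, C2 = 15/8.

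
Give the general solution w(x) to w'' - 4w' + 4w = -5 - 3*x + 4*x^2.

w = -1/2 + x**2 + 5*x/4 + C1*exp(2*x) + C2*x*exp(2*x)

Characteristic equation r² - 4r + 4 = 0 has discriminant (-4)² - 4·(4) = 0, so r = 2 is a repeated root.
Hence w_h = (C1 + C2*x)*exp(2*x).
For the particular solution try w_p = A0 + A1*x + A2*x^2. Substituting and matching coefficients of each power of x gives A0 = -1/2, A1 = 5/4, A2 = 1, so w_p = -1/2 + x^2 + 5*x/4.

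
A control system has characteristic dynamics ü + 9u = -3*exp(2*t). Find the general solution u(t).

u = -3*exp(2*t)/13 + C1*cos(3*t) + C2*sin(3*t)

Characteristic equation r² + 9 = 0 has discriminant (0)² - 4·(9) = -36 < 0, so r = ± 3i.
Hence u_h = C1*cos(3*t) + C2*sin(3*t).
Try u_p = A*exp(2*t). Substituting into the equation and dividing by exp(2*t) gives A = -3/13, so u_p = -3*exp(2*t)/13.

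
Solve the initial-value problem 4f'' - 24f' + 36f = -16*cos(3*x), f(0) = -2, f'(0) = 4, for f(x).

f = -2*exp(3*x) + 2*sin(3*x)/9 + 28*x*exp(3*x)/3

Divide through by 4: f'' - 6f' + 9f = -4*cos(3*x).
Characteristic equation r² - 6r + 9 = 0 has discriminant (-6)² - 4·(9) = 0, so r = 3 is a repeated root.
Hence f_h = (C1 + C2*x)*exp(3*x).
Try f_p = A*cos(3*x) + B*sin(3*x). Substituting and equating the coefficients of cos(3x) and sin(3x) gives A = 0, B = 2/9, so f_p = 2*sin(3*x)/9.
General solution: f = 2*sin(3*x)/9 + C1*exp(3*x) + C2*x*exp(3*x).
Apply the initial conditions: f(0) = C1 = -2 and f'(0) = 2/3 + C2 + 3*C1 = 4. Solving gives C1 = -2, C2 = 28/3.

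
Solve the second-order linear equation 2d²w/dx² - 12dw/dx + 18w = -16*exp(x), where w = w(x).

Divide through by 2: w'' - 6w' + 9w = -8*exp(x).
Characteristic equation r² - 6r + 9 = 0 has discriminant (-6)² - 4·(9) = 0, so r = 3 is a repeated root.
Hence w_h = (C1 + C2*x)*exp(3*x).
Try w_p = A*exp(x). Substituting into the equation and dividing by exp(x) gives A = -2, so w_p = -2*exp(x).

w = -2*exp(x) + C1*exp(3*x) + C2*x*exp(3*x)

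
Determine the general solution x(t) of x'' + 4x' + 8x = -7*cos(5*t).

x = -140*sin(5*t)/689 + 119*cos(5*t)/689 + C1*cos(2*t)*exp(-2*t) + C2*exp(-2*t)*sin(2*t)

Characteristic equation r² + 4r + 8 = 0 has discriminant (4)² - 4·(8) = -16 < 0, so r = -2 ± 2i.
Hence x_h = C1*cos(2*t)*exp(-2*t) + C2*exp(-2*t)*sin(2*t).
Try x_p = A*cos(5*t) + B*sin(5*t). Substituting and equating the coefficients of cos(5t) and sin(5t) gives A = 119/689, B = -140/689, so x_p = -140*sin(5*t)/689 + 119*cos(5*t)/689.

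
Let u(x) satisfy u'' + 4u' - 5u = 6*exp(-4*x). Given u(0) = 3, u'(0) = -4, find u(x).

u = -6*exp(-4*x)/5 + 13*exp(-5*x)/6 + 61*exp(x)/30

Characteristic equation r² + 4r - 5 = 0 factors as (r + 5)(r - 1) = 0, so r = -5, 1.
Hence u_h = C1*exp(-5*x) + C2*exp(x).
Try u_p = A*exp(-4*x). Substituting into the equation and dividing by exp(-4*x) gives A = -6/5, so u_p = -6*exp(-4*x)/5.
General solution: u = -6*exp(-4*x)/5 + C1*exp(-5*x) + C2*exp(x).
Apply the initial conditions: u(0) = -6/5 + C1 + C2 = 3 and u'(0) = 24/5 + C2 - 5*C1 = -4. Solving gives C1 = 13/6, C2 = 61/30.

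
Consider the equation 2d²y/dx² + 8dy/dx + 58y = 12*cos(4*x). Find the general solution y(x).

Divide through by 2: y'' + 4y' + 29y = 6*cos(4*x).
Characteristic equation r² + 4r + 29 = 0 has discriminant (4)² - 4·(29) = -100 < 0, so r = -2 ± 5i.
Hence y_h = C1*cos(5*x)*exp(-2*x) + C2*exp(-2*x)*sin(5*x).
Try y_p = A*cos(4*x) + B*sin(4*x). Substituting and equating the coefficients of cos(4x) and sin(4x) gives A = 78/425, B = 96/425, so y_p = 78*cos(4*x)/425 + 96*sin(4*x)/425.

y = 78*cos(4*x)/425 + 96*sin(4*x)/425 + C1*cos(5*x)*exp(-2*x) + C2*exp(-2*x)*sin(5*x)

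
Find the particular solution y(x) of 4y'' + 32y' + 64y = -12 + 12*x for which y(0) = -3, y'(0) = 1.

Divide through by 4: y'' + 8y' + 16y = -3 + 3*x.
Characteristic equation r² + 8r + 16 = 0 has discriminant (8)² - 4·(16) = 0, so r = -4 is a repeated root.
Hence y_h = (C1 + C2*x)*exp(-4*x).
For the particular solution try y_p = A0 + A1*x. Substituting and matching coefficients of each power of x gives A0 = -9/32, A1 = 3/16, so y_p = -9/32 + 3*x/16.
General solution: y = -9/32 + 3*x/16 + C1*exp(-4*x) + C2*x*exp(-4*x).
Apply the initial conditions: y(0) = -9/32 + C1 = -3 and y'(0) = 3/16 + C2 - 4*C1 = 1. Solving gives C1 = -87/32, C2 = -161/16.

y = -9/32 - 87*exp(-4*x)/32 + 3*x/16 - 161*x*exp(-4*x)/16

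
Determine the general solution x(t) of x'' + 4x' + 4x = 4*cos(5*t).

Characteristic equation r² + 4r + 4 = 0 has discriminant (4)² - 4·(4) = 0, so r = -2 is a repeated root.
Hence x_h = (C1 + C2*t)*exp(-2*t).
Try x_p = A*cos(5*t) + B*sin(5*t). Substituting and equating the coefficients of cos(5t) and sin(5t) gives A = -84/841, B = 80/841, so x_p = -84*cos(5*t)/841 + 80*sin(5*t)/841.

x = -84*cos(5*t)/841 + 80*sin(5*t)/841 + C1*exp(-2*t) + C2*t*exp(-2*t)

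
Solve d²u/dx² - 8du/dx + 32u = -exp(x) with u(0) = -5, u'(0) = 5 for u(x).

Characteristic equation r² - 8r + 32 = 0 has discriminant (-8)² - 4·(32) = -64 < 0, so r = 4 ± 4i.
Hence u_h = C1*cos(4*x)*exp(4*x) + C2*exp(4*x)*sin(4*x).
Try u_p = A*exp(x). Substituting into the equation and dividing by exp(x) gives A = -1/25, so u_p = -exp(x)/25.
General solution: u = -exp(x)/25 + C1*cos(4*x)*exp(4*x) + C2*exp(4*x)*sin(4*x).
Apply the initial conditions: u(0) = -1/25 + C1 = -5 and u'(0) = -1/25 + 4*C1 + 4*C2 = 5. Solving gives C1 = -124/25, C2 = 311/50.

u = -exp(x)/25 - 124*cos(4*x)*exp(4*x)/25 + 311*exp(4*x)*sin(4*x)/50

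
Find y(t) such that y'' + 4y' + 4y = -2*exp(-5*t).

Characteristic equation r² + 4r + 4 = 0 has discriminant (4)² - 4·(4) = 0, so r = -2 is a repeated root.
Hence y_h = (C1 + C2*t)*exp(-2*t).
Try y_p = A*exp(-5*t). Substituting into the equation and dividing by exp(-5*t) gives A = -2/9, so y_p = -2*exp(-5*t)/9.

y = -2*exp(-5*t)/9 + C1*exp(-2*t) + C2*t*exp(-2*t)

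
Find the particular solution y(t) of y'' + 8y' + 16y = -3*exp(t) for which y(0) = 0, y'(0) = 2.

y = -3*exp(t)/25 + 3*exp(-4*t)/25 + 13*t*exp(-4*t)/5

Characteristic equation r² + 8r + 16 = 0 has discriminant (8)² - 4·(16) = 0, so r = -4 is a repeated root.
Hence y_h = (C1 + C2*t)*exp(-4*t).
Try y_p = A*exp(t). Substituting into the equation and dividing by exp(t) gives A = -3/25, so y_p = -3*exp(t)/25.
General solution: y = -3*exp(t)/25 + C1*exp(-4*t) + C2*t*exp(-4*t).
Apply the initial conditions: y(0) = -3/25 + C1 = 0 and y'(0) = -3/25 + C2 - 4*C1 = 2. Solving gives C1 = 3/25, C2 = 13/5.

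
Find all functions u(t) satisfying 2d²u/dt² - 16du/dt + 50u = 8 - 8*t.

u = 68/625 - 4*t/25 + C1*cos(3*t)*exp(4*t) + C2*exp(4*t)*sin(3*t)

Divide through by 2: u'' - 8u' + 25u = 4 - 4*t.
Characteristic equation r² - 8r + 25 = 0 has discriminant (-8)² - 4·(25) = -36 < 0, so r = 4 ± 3i.
Hence u_h = C1*cos(3*t)*exp(4*t) + C2*exp(4*t)*sin(3*t).
For the particular solution try u_p = A0 + A1*t. Substituting and matching coefficients of each power of t gives A0 = 68/625, A1 = -4/25, so u_p = 68/625 - 4*t/25.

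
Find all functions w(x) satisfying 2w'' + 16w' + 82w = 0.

Divide through by 2: w'' + 8w' + 41w = 0.
Characteristic equation r² + 8r + 41 = 0 has discriminant (8)² - 4·(41) = -100 < 0, so r = -4 ± 5i.
Hence w_h = C1*cos(5*x)*exp(-4*x) + C2*exp(-4*x)*sin(5*x).

w = C1*cos(5*x)*exp(-4*x) + C2*exp(-4*x)*sin(5*x)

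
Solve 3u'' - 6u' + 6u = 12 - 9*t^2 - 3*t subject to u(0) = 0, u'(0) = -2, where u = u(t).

Divide through by 3: u'' - 2u' + 2u = 4 - t - 3*t^2.
Characteristic equation r² - 2r + 2 = 0 has discriminant (-2)² - 4·(2) = -4 < 0, so r = 1 ± i.
Hence u_h = C1*cos(t)*exp(t) + C2*exp(t)*sin(t).
For the particular solution try u_p = A0 + A1*t + A2*t^2. Substituting and matching coefficients of each power of t gives A0 = 0, A1 = -7/2, A2 = -3/2, so u_p = -7*t/2 - 3*t^2/2.
General solution: u = -7*t/2 - 3*t^2/2 + C1*cos(t)*exp(t) + C2*exp(t)*sin(t).
Apply the initial conditions: u(0) = C1 = 0 and u'(0) = -7/2 + C1 + C2 = -2. Solving gives C1 = 0, C2 = 3/2.

u = -7*t/2 - 3*t**2/2 + 3*exp(t)*sin(t)/2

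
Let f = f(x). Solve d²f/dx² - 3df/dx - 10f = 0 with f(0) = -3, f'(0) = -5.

Characteristic equation r² - 3r - 10 = 0 factors as (r + 2)(r - 5) = 0, so r = -2, 5.
Hence f_h = C1*exp(-2*x) + C2*exp(5*x).
Apply the initial conditions: f(0) = C1 + C2 = -3 and f'(0) = -2*C1 + 5*C2 = -5. Solving gives C1 = -10/7, C2 = -11/7.

f = -11*exp(5*x)/7 - 10*exp(-2*x)/7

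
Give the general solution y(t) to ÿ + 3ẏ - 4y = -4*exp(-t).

Characteristic equation r² + 3r - 4 = 0 factors as (r + 4)(r - 1) = 0, so r = -4, 1.
Hence y_h = C1*exp(-4*t) + C2*exp(t).
Try y_p = A*exp(-t). Substituting into the equation and dividing by exp(-t) gives A = 2/3, so y_p = 2*exp(-t)/3.

y = 2*exp(-t)/3 + C1*exp(-4*t) + C2*exp(t)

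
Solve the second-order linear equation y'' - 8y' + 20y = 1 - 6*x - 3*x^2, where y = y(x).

y = -103/1000 - 21*x/50 - 3*x**2/20 + C1*cos(2*x)*exp(4*x) + C2*exp(4*x)*sin(2*x)

Characteristic equation r² - 8r + 20 = 0 has discriminant (-8)² - 4·(20) = -16 < 0, so r = 4 ± 2i.
Hence y_h = C1*cos(2*x)*exp(4*x) + C2*exp(4*x)*sin(2*x).
For the particular solution try y_p = A0 + A1*x + A2*x^2. Substituting and matching coefficients of each power of x gives A0 = -103/1000, A1 = -21/50, A2 = -3/20, so y_p = -103/1000 - 21*x/50 - 3*x^2/20.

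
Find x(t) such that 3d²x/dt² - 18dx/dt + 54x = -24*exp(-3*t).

Divide through by 3: x'' - 6x' + 18x = -8*exp(-3*t).
Characteristic equation r² - 6r + 18 = 0 has discriminant (-6)² - 4·(18) = -36 < 0, so r = 3 ± 3i.
Hence x_h = C1*cos(3*t)*exp(3*t) + C2*exp(3*t)*sin(3*t).
Try x_p = A*exp(-3*t). Substituting into the equation and dividing by exp(-3*t) gives A = -8/45, so x_p = -8*exp(-3*t)/45.

x = -8*exp(-3*t)/45 + C1*cos(3*t)*exp(3*t) + C2*exp(3*t)*sin(3*t)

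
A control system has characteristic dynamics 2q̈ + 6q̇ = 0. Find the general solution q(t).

q = C2 + C1*exp(-3*t)

Divide through by 2: q'' + 3q' = 0.
Characteristic equation r² + 3r = 0 factors as (r + 3)r = 0, so r = -3, 0.
Hence q_h = C1*exp(-3*t) + C2.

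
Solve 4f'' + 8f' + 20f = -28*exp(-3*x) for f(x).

Divide through by 4: f'' + 2f' + 5f = -7*exp(-3*x).
Characteristic equation r² + 2r + 5 = 0 has discriminant (2)² - 4·(5) = -16 < 0, so r = -1 ± 2i.
Hence f_h = C1*cos(2*x)*exp(-x) + C2*exp(-x)*sin(2*x).
Try f_p = A*exp(-3*x). Substituting into the equation and dividing by exp(-3*x) gives A = -7/8, so f_p = -7*exp(-3*x)/8.

f = -7*exp(-3*x)/8 + C1*cos(2*x)*exp(-x) + C2*exp(-x)*sin(2*x)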